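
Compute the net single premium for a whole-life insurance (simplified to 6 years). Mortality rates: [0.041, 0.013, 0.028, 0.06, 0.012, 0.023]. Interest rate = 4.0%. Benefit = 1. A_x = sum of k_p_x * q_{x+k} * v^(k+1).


v = 0.961538
Year 0: k_p_x=1.0, q=0.041, term=0.039423
Year 1: k_p_x=0.959, q=0.013, term=0.011526
Year 2: k_p_x=0.946533, q=0.028, term=0.023561
Year 3: k_p_x=0.92003, q=0.06, term=0.047187
Year 4: k_p_x=0.864828, q=0.012, term=0.00853
Year 5: k_p_x=0.85445, q=0.023, term=0.015532
A_x = 0.1458


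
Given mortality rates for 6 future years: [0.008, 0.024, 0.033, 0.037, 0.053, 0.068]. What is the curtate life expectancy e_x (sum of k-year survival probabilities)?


e_x = sum_{k=1}^{n} k_p_x
k_p_x values:
  1_p_x = 0.992
  2_p_x = 0.968192
  3_p_x = 0.936242
  4_p_x = 0.901601
  5_p_x = 0.853816
  6_p_x = 0.795756
e_x = 5.4476


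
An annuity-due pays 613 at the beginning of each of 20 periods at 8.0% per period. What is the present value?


PV_due = PMT * (1-(1+i)^(-n))/i * (1+i)
PV_immediate = 6018.5244
PV_due = 6018.5244 * 1.08
= 6500.0063


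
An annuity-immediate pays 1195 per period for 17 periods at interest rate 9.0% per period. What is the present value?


PV = PMT * (1 - (1+i)^(-n)) / i
= 1195 * (1 - (1+0.09)^(-17)) / 0.09
= 1195 * (1 - 0.231073) / 0.09
= 1195 * 8.543631
= 10209.6395


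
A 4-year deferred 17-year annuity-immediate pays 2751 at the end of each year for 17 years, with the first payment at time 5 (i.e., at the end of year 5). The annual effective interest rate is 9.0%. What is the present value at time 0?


PV at time 4 of the 17-year annuity-immediate:
a_n = 2751 * (1-(1+0.09)^(-17))/0.09 = 23503.5299
Discount back 4 years to time 0:
PV = 23503.5299 * (1+0.09)^(-4)
= 23503.5299 * 0.708425
= 16650.4931


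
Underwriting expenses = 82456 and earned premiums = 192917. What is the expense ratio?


Expense ratio = expenses / premiums
= 82456 / 192917
= 0.4274


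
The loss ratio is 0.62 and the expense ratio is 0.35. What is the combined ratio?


Combined ratio = loss ratio + expense ratio
= 0.62 + 0.35
= 0.97


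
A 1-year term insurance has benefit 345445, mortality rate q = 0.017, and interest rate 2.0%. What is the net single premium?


NSP = benefit * q * v
v = 1/(1+i) = 0.980392
NSP = 345445 * 0.017 * 0.980392
= 5757.4167


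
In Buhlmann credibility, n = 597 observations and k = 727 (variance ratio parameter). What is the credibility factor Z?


Z = n / (n + k)
= 597 / (597 + 727)
= 597 / 1324
= 0.4509


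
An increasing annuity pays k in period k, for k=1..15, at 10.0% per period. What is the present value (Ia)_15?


(Ia)_n = sum_{k=1}^{n} k * v^k, v = 1/(1+i)
v = 0.909091
Sum computed term by term:
(Ia)_15 = 47.7581


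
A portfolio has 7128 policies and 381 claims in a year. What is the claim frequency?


frequency = claims / policies
= 381 / 7128
= 0.0535


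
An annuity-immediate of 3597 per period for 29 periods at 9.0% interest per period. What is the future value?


FV = PMT * ((1+i)^n - 1) / i
= 3597 * ((1.09)^29 - 1) / 0.09
= 3597 * (12.172182 - 1) / 0.09
= 446514.8772


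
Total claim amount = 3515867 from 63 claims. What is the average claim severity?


severity = total / number
= 3515867 / 63
= 55807.4127


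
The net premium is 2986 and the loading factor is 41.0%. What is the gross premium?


Gross = net * (1 + loading)
= 2986 * (1 + 0.41)
= 2986 * 1.41
= 4210.26


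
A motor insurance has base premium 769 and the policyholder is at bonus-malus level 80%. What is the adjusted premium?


adjusted = base * BM_level / 100
= 769 * 80 / 100
= 769 * 0.8
= 615.2


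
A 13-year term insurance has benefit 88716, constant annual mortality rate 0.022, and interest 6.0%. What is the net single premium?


NSP = benefit * sum_{k=0}^{n-1} k_p_x * q * v^(k+1)
With constant q=0.022, v=0.943396
Sum = 0.174096
NSP = 88716 * 0.174096
= 15445.0607


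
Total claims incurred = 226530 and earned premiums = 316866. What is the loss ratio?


Loss ratio = claims / premiums
= 226530 / 316866
= 0.7149


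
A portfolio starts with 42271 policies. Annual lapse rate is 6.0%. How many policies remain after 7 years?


remaining = initial * (1 - lapse)^years
= 42271 * (1 - 0.06)^7
= 42271 * 0.648478
= 27411.7964


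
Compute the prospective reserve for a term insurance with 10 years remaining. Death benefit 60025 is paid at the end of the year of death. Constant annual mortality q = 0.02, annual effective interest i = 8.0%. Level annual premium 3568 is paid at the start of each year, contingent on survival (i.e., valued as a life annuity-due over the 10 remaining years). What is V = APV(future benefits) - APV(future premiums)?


v = 1/(1+i) = 0.925926
APV(future benefits) per unit = sum_{k=0}^{9} k_p_x * q * v^(k+1) = 0.124307
APV(future benefits) = 60025 * 0.124307 = 7461.554
Life annuity-due factor ä_{x:10} = sum_{k=0}^{9} k_p_x * v^k = 6.712602
APV(future premiums) = 3568 * 6.712602 = 23950.5629
V = 7461.554 - 23950.5629
= -16489.0089


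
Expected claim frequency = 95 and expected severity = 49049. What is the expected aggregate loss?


E[S] = E[N] * E[X]
= 95 * 49049
= 4.6597e+06


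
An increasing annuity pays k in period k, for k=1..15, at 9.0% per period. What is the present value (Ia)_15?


(Ia)_n = sum_{k=1}^{n} k * v^k, v = 1/(1+i)
v = 0.917431
Sum computed term by term:
(Ia)_15 = 51.8676


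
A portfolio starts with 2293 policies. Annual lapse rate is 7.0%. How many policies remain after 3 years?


remaining = initial * (1 - lapse)^years
= 2293 * (1 - 0.07)^3
= 2293 * 0.804357
= 1844.3906


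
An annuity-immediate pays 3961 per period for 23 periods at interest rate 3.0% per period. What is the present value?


PV = PMT * (1 - (1+i)^(-n)) / i
= 3961 * (1 - (1+0.03)^(-23)) / 0.03
= 3961 * (1 - 0.506692) / 0.03
= 3961 * 16.443608
= 65133.1328


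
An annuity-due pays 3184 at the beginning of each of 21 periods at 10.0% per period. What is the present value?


PV_due = PMT * (1-(1+i)^(-n))/i * (1+i)
PV_immediate = 27537.4426
PV_due = 27537.4426 * 1.1
= 30291.1869


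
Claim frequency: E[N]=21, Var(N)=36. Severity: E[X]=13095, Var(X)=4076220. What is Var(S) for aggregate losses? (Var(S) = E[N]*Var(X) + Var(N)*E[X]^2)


Var(S) = E[N]*Var(X) + Var(N)*E[X]^2
= 21*4076220 + 36*13095^2
= 85600620 + 6173244900
= 6.2588e+09


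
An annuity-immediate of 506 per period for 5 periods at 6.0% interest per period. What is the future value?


FV = PMT * ((1+i)^n - 1) / i
= 506 * ((1.06)^5 - 1) / 0.06
= 506 * (1.338226 - 1) / 0.06
= 2852.369


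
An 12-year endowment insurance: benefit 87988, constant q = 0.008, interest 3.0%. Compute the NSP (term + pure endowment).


Term component = 6725.387
Pure endowment = 12_p_x * v^12 * benefit = 0.908113 * 0.70138 * 87988 = 56042.4116
NSP = 62767.7986


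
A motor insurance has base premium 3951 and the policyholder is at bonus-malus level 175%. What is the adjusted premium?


adjusted = base * BM_level / 100
= 3951 * 175 / 100
= 3951 * 1.75
= 6914.25


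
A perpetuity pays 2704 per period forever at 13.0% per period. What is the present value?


PV = PMT / i
= 2704 / 0.13
= 20800.0


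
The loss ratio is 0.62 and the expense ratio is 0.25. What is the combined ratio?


Combined ratio = loss ratio + expense ratio
= 0.62 + 0.25
= 0.87


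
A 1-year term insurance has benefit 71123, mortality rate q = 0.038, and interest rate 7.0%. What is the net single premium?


NSP = benefit * q * v
v = 1/(1+i) = 0.934579
NSP = 71123 * 0.038 * 0.934579
= 2525.8636


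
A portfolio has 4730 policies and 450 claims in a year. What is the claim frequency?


frequency = claims / policies
= 450 / 4730
= 0.0951


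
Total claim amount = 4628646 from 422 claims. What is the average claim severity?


severity = total / number
= 4628646 / 422
= 10968.3555


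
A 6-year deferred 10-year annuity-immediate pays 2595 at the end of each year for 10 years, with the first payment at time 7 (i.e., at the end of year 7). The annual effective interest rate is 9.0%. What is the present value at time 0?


PV at time 6 of the 10-year annuity-immediate:
a_n = 2595 * (1-(1+0.09)^(-10))/0.09 = 16653.8217
Discount back 6 years to time 0:
PV = 16653.8217 * (1+0.09)^(-6)
= 16653.8217 * 0.596267
= 9930.1298


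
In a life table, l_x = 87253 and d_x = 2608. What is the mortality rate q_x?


q_x = d_x / l_x
= 2608 / 87253
= 0.0299


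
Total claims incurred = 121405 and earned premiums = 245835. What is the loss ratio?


Loss ratio = claims / premiums
= 121405 / 245835
= 0.4938


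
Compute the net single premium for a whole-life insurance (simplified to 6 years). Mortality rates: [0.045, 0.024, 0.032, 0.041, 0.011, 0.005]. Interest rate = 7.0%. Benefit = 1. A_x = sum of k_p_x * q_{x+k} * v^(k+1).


v = 0.934579
Year 0: k_p_x=1.0, q=0.045, term=0.042056
Year 1: k_p_x=0.955, q=0.024, term=0.020019
Year 2: k_p_x=0.93208, q=0.032, term=0.024347
Year 3: k_p_x=0.902253, q=0.041, term=0.028221
Year 4: k_p_x=0.865261, q=0.011, term=0.006786
Year 5: k_p_x=0.855743, q=0.005, term=0.002851
A_x = 0.1243


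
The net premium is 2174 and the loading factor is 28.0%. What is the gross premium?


Gross = net * (1 + loading)
= 2174 * (1 + 0.28)
= 2174 * 1.28
= 2782.72


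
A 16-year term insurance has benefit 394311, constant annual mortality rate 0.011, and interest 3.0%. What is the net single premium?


NSP = benefit * sum_{k=0}^{n-1} k_p_x * q * v^(k+1)
With constant q=0.011, v=0.970874
Sum = 0.12822
NSP = 394311 * 0.12822
= 50558.499


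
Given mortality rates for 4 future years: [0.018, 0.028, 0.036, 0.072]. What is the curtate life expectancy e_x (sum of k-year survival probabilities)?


e_x = sum_{k=1}^{n} k_p_x
k_p_x values:
  1_p_x = 0.982
  2_p_x = 0.954504
  3_p_x = 0.920142
  4_p_x = 0.853892
e_x = 3.7105


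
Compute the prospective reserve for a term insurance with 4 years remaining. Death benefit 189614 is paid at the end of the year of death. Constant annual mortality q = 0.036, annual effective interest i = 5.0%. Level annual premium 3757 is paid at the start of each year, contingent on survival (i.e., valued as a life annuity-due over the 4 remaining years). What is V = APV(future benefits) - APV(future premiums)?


v = 1/(1+i) = 0.952381
APV(future benefits) per unit = sum_{k=0}^{3} k_p_x * q * v^(k+1) = 0.121195
APV(future benefits) = 189614 * 0.121195 = 22980.2777
Life annuity-due factor ä_{x:4} = sum_{k=0}^{3} k_p_x * v^k = 3.534856
APV(future premiums) = 3757 * 3.534856 = 13280.4523
V = 22980.2777 - 13280.4523
= 9699.8254


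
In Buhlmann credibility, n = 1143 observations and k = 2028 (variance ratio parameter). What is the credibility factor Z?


Z = n / (n + k)
= 1143 / (1143 + 2028)
= 1143 / 3171
= 0.3605


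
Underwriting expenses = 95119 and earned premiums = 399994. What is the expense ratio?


Expense ratio = expenses / premiums
= 95119 / 399994
= 0.2378


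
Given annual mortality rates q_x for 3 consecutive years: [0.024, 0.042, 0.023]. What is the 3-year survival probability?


p_k = 1 - q_k for each year
Survival = product of (1 - q_k)
= 0.976 * 0.958 * 0.977
= 0.9135


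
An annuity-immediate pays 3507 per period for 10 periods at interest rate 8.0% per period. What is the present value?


PV = PMT * (1 - (1+i)^(-n)) / i
= 3507 * (1 - (1+0.08)^(-10)) / 0.08
= 3507 * (1 - 0.463193) / 0.08
= 3507 * 6.710081
= 23532.2555


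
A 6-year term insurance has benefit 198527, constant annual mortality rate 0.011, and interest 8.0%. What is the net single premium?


NSP = benefit * sum_{k=0}^{n-1} k_p_x * q * v^(k+1)
With constant q=0.011, v=0.925926
Sum = 0.049596
NSP = 198527 * 0.049596
= 9846.1515


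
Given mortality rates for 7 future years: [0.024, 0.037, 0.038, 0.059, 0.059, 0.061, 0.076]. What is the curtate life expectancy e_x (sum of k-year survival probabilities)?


e_x = sum_{k=1}^{n} k_p_x
k_p_x values:
  1_p_x = 0.976
  2_p_x = 0.939888
  3_p_x = 0.904172
  4_p_x = 0.850826
  5_p_x = 0.800627
  6_p_x = 0.751789
  7_p_x = 0.694653
e_x = 5.918


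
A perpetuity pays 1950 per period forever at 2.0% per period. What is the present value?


PV = PMT / i
= 1950 / 0.02
= 97500.0


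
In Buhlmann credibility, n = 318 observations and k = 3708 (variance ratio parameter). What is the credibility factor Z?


Z = n / (n + k)
= 318 / (318 + 3708)
= 318 / 4026
= 0.079


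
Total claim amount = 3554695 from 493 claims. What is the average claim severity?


severity = total / number
= 3554695 / 493
= 7210.3347


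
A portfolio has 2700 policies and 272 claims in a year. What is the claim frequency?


frequency = claims / policies
= 272 / 2700
= 0.1007


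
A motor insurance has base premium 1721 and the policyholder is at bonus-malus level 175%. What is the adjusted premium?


adjusted = base * BM_level / 100
= 1721 * 175 / 100
= 1721 * 1.75
= 3011.75


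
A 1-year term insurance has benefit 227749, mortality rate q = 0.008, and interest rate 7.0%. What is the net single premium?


NSP = benefit * q * v
v = 1/(1+i) = 0.934579
NSP = 227749 * 0.008 * 0.934579
= 1702.7963


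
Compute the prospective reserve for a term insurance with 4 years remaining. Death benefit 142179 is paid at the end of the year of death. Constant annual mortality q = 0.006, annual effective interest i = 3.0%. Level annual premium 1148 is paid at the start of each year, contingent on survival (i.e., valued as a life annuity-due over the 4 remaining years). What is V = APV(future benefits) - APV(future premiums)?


v = 1/(1+i) = 0.970874
APV(future benefits) per unit = sum_{k=0}^{3} k_p_x * q * v^(k+1) = 0.022108
APV(future benefits) = 142179 * 0.022108 = 3143.234
Life annuity-due factor ä_{x:4} = sum_{k=0}^{3} k_p_x * v^k = 3.795135
APV(future premiums) = 1148 * 3.795135 = 4356.815
V = 3143.234 - 4356.815
= -1213.581


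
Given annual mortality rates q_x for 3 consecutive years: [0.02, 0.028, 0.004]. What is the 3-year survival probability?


p_k = 1 - q_k for each year
Survival = product of (1 - q_k)
= 0.98 * 0.972 * 0.996
= 0.9487


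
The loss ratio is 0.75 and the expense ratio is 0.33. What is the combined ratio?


Combined ratio = loss ratio + expense ratio
= 0.75 + 0.33
= 1.08


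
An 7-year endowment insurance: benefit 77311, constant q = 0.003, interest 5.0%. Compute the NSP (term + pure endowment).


Term component = 1330.8111
Pure endowment = 7_p_x * v^7 * benefit = 0.979188 * 0.710681 * 77311 = 53800.0037
NSP = 55130.8148


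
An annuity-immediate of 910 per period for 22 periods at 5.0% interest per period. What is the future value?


FV = PMT * ((1+i)^n - 1) / i
= 910 * ((1.05)^22 - 1) / 0.05
= 910 * (2.925261 - 1) / 0.05
= 35039.7451


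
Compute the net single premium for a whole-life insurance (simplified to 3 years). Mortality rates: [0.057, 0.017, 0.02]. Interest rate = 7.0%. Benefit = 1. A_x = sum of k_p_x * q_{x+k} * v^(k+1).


v = 0.934579
Year 0: k_p_x=1.0, q=0.057, term=0.053271
Year 1: k_p_x=0.943, q=0.017, term=0.014002
Year 2: k_p_x=0.926969, q=0.02, term=0.015134
A_x = 0.0824


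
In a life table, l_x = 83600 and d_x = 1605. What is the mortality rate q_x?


q_x = d_x / l_x
= 1605 / 83600
= 0.0192


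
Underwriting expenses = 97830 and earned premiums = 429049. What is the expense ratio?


Expense ratio = expenses / premiums
= 97830 / 429049
= 0.228


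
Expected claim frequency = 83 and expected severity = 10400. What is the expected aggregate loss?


E[S] = E[N] * E[X]
= 83 * 10400
= 863200


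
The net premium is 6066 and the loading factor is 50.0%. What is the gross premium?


Gross = net * (1 + loading)
= 6066 * (1 + 0.5)
= 6066 * 1.5
= 9099.0


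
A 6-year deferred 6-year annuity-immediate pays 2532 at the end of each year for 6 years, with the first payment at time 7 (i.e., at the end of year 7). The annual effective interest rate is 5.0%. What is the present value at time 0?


PV at time 6 of the 6-year annuity-immediate:
a_n = 2532 * (1-(1+0.05)^(-6))/0.05 = 12851.6523
Discount back 6 years to time 0:
PV = 12851.6523 * (1+0.05)^(-6)
= 12851.6523 * 0.746215
= 9590.1008


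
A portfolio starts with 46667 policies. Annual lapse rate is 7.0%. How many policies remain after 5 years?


remaining = initial * (1 - lapse)^years
= 46667 * (1 - 0.07)^5
= 46667 * 0.695688
= 32465.6891


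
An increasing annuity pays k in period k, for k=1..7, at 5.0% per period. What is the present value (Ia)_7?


(Ia)_n = sum_{k=1}^{n} k * v^k, v = 1/(1+i)
v = 0.952381
Sum computed term by term:
(Ia)_7 = 22.0185


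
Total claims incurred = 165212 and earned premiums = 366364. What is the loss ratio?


Loss ratio = claims / premiums
= 165212 / 366364
= 0.451


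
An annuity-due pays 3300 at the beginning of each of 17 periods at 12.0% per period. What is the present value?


PV_due = PMT * (1-(1+i)^(-n))/i * (1+i)
PV_immediate = 23494.7806
PV_due = 23494.7806 * 1.12
= 26314.1543


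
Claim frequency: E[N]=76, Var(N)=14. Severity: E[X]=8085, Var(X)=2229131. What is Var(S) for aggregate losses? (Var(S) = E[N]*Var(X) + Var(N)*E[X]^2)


Var(S) = E[N]*Var(X) + Var(N)*E[X]^2
= 76*2229131 + 14*8085^2
= 169413956 + 915141150
= 1.0846e+09


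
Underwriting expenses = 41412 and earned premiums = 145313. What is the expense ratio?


Expense ratio = expenses / premiums
= 41412 / 145313
= 0.285


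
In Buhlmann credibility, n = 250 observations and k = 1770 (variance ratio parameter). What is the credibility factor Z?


Z = n / (n + k)
= 250 / (250 + 1770)
= 250 / 2020
= 0.1238


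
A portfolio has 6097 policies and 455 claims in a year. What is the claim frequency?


frequency = claims / policies
= 455 / 6097
= 0.0746


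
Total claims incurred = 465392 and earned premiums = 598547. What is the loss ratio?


Loss ratio = claims / premiums
= 465392 / 598547
= 0.7775


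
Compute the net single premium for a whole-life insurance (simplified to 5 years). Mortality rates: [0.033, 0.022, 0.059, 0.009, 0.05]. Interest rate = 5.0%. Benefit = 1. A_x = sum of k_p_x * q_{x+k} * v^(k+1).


v = 0.952381
Year 0: k_p_x=1.0, q=0.033, term=0.031429
Year 1: k_p_x=0.967, q=0.022, term=0.019296
Year 2: k_p_x=0.945726, q=0.059, term=0.0482
Year 3: k_p_x=0.889928, q=0.009, term=0.006589
Year 4: k_p_x=0.881919, q=0.05, term=0.03455
A_x = 0.1401


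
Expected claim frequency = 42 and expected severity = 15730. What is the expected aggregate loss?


E[S] = E[N] * E[X]
= 42 * 15730
= 660660


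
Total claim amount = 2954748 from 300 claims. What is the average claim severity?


severity = total / number
= 2954748 / 300
= 9849.16


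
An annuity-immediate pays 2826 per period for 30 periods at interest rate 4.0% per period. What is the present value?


PV = PMT * (1 - (1+i)^(-n)) / i
= 2826 * (1 - (1+0.04)^(-30)) / 0.04
= 2826 * (1 - 0.308319) / 0.04
= 2826 * 17.292033
= 48867.2861


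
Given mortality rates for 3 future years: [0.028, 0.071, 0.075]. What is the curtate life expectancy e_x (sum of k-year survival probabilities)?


e_x = sum_{k=1}^{n} k_p_x
k_p_x values:
  1_p_x = 0.972
  2_p_x = 0.902988
  3_p_x = 0.835264
e_x = 2.7103


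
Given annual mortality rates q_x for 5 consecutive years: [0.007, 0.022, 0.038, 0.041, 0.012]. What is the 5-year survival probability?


p_k = 1 - q_k for each year
Survival = product of (1 - q_k)
= 0.993 * 0.978 * 0.962 * 0.959 * 0.988
= 0.8852


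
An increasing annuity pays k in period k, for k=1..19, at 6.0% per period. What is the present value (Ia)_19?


(Ia)_n = sum_{k=1}^{n} k * v^k, v = 1/(1+i)
v = 0.943396
Sum computed term by term:
(Ia)_19 = 92.4643


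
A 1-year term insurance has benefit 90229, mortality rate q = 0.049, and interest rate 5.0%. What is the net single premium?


NSP = benefit * q * v
v = 1/(1+i) = 0.952381
NSP = 90229 * 0.049 * 0.952381
= 4210.6867


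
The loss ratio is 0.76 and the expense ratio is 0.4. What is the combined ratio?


Combined ratio = loss ratio + expense ratio
= 0.76 + 0.4
= 1.16


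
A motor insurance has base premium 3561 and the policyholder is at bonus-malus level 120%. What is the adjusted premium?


adjusted = base * BM_level / 100
= 3561 * 120 / 100
= 3561 * 1.2
= 4273.2


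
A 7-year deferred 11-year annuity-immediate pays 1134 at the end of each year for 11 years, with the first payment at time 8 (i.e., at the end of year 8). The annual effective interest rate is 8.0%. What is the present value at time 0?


PV at time 7 of the 11-year annuity-immediate:
a_n = 1134 * (1-(1+0.08)^(-11))/0.08 = 8095.5855
Discount back 7 years to time 0:
PV = 8095.5855 * (1+0.08)^(-7)
= 8095.5855 * 0.58349
= 4723.6964


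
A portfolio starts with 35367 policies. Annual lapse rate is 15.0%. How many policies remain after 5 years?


remaining = initial * (1 - lapse)^years
= 35367 * (1 - 0.15)^5
= 35367 * 0.443705
= 15692.5258


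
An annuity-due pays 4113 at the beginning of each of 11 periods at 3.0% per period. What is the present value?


PV_due = PMT * (1-(1+i)^(-n))/i * (1+i)
PV_immediate = 38056.043
PV_due = 38056.043 * 1.03
= 39197.7243


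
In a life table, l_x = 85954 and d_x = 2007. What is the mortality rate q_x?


q_x = d_x / l_x
= 2007 / 85954
= 0.0233


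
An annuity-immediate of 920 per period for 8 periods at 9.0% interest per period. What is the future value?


FV = PMT * ((1+i)^n - 1) / i
= 920 * ((1.09)^8 - 1) / 0.09
= 920 * (1.992563 - 1) / 0.09
= 10146.1959


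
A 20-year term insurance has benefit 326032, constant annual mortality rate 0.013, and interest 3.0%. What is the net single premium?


NSP = benefit * sum_{k=0}^{n-1} k_p_x * q * v^(k+1)
With constant q=0.013, v=0.970874
Sum = 0.173479
NSP = 326032 * 0.173479
= 56559.6516


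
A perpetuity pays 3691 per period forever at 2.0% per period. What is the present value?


PV = PMT / i
= 3691 / 0.02
= 184550.0


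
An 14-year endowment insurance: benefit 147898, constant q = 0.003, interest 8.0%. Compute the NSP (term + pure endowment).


Term component = 3600.672
Pure endowment = 14_p_x * v^14 * benefit = 0.958809 * 0.340461 * 147898 = 48279.4085
NSP = 51880.0805


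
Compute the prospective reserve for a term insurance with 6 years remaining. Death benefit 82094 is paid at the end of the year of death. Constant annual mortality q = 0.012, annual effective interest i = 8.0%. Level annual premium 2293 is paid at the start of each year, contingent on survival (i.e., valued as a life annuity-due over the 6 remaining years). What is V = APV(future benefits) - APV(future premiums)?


v = 1/(1+i) = 0.925926
APV(future benefits) per unit = sum_{k=0}^{5} k_p_x * q * v^(k+1) = 0.053982
APV(future benefits) = 82094 * 0.053982 = 4431.6091
Life annuity-due factor ä_{x:6} = sum_{k=0}^{5} k_p_x * v^k = 4.858392
APV(future premiums) = 2293 * 4.858392 = 11140.2924
V = 4431.6091 - 11140.2924
= -6708.6833


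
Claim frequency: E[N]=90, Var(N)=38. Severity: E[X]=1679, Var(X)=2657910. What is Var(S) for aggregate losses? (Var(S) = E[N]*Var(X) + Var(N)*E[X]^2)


Var(S) = E[N]*Var(X) + Var(N)*E[X]^2
= 90*2657910 + 38*1679^2
= 239211900 + 107123558
= 3.4634e+08


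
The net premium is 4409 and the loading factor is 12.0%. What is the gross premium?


Gross = net * (1 + loading)
= 4409 * (1 + 0.12)
= 4409 * 1.12
= 4938.08


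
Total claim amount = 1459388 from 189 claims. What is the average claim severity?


severity = total / number
= 1459388 / 189
= 7721.6296


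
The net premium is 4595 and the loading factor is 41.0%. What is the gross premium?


Gross = net * (1 + loading)
= 4595 * (1 + 0.41)
= 4595 * 1.41
= 6478.95


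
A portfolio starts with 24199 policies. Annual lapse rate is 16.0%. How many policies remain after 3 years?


remaining = initial * (1 - lapse)^years
= 24199 * (1 - 0.16)^3
= 24199 * 0.592704
= 14342.8441


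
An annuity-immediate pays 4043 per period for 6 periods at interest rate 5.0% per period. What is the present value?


PV = PMT * (1 - (1+i)^(-n)) / i
= 4043 * (1 - (1+0.05)^(-6)) / 0.05
= 4043 * (1 - 0.746215) / 0.05
= 4043 * 5.075692
= 20521.023


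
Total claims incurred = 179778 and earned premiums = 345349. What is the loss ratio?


Loss ratio = claims / premiums
= 179778 / 345349
= 0.5206


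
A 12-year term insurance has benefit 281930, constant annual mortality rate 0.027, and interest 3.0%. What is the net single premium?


NSP = benefit * sum_{k=0}^{n-1} k_p_x * q * v^(k+1)
With constant q=0.027, v=0.970874
Sum = 0.234465
NSP = 281930 * 0.234465
= 66102.6798


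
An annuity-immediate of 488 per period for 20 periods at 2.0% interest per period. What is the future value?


FV = PMT * ((1+i)^n - 1) / i
= 488 * ((1.02)^20 - 1) / 0.02
= 488 * (1.485947 - 1) / 0.02
= 11857.1165


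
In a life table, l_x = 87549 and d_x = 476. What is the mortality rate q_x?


q_x = d_x / l_x
= 476 / 87549
= 0.0054


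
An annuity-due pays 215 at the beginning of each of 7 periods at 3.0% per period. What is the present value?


PV_due = PMT * (1-(1+i)^(-n))/i * (1+i)
PV_immediate = 1339.5108
PV_due = 1339.5108 * 1.03
= 1379.6962


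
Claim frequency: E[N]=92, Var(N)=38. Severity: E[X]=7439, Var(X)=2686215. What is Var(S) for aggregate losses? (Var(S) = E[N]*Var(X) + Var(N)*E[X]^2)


Var(S) = E[N]*Var(X) + Var(N)*E[X]^2
= 92*2686215 + 38*7439^2
= 247131780 + 2102871398
= 2.3500e+09


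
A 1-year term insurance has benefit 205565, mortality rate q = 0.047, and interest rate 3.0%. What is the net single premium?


NSP = benefit * q * v
v = 1/(1+i) = 0.970874
NSP = 205565 * 0.047 * 0.970874
= 9380.1505


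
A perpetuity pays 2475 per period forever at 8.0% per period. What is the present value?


PV = PMT / i
= 2475 / 0.08
= 30937.5


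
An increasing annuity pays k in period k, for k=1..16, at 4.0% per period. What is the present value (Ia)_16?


(Ia)_n = sum_{k=1}^{n} k * v^k, v = 1/(1+i)
v = 0.961538
Sum computed term by term:
(Ia)_16 = 89.3964


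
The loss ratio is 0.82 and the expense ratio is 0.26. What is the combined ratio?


Combined ratio = loss ratio + expense ratio
= 0.82 + 0.26
= 1.08


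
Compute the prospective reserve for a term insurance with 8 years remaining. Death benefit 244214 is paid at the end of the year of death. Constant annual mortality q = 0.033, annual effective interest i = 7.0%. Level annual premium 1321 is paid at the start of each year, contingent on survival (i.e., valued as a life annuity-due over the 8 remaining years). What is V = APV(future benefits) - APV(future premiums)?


v = 1/(1+i) = 0.934579
APV(future benefits) per unit = sum_{k=0}^{7} k_p_x * q * v^(k+1) = 0.177822
APV(future benefits) = 244214 * 0.177822 = 43426.5211
Life annuity-due factor ä_{x:8} = sum_{k=0}^{7} k_p_x * v^k = 5.76573
APV(future premiums) = 1321 * 5.76573 = 7616.5297
V = 43426.5211 - 7616.5297
= 35809.9915


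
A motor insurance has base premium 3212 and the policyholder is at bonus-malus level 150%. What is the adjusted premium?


adjusted = base * BM_level / 100
= 3212 * 150 / 100
= 3212 * 1.5
= 4818.0


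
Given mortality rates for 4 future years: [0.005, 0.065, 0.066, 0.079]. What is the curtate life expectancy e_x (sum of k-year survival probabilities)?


e_x = sum_{k=1}^{n} k_p_x
k_p_x values:
  1_p_x = 0.995
  2_p_x = 0.930325
  3_p_x = 0.868924
  4_p_x = 0.800279
e_x = 3.5945


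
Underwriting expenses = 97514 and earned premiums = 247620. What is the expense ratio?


Expense ratio = expenses / premiums
= 97514 / 247620
= 0.3938


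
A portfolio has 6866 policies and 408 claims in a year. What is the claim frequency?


frequency = claims / policies
= 408 / 6866
= 0.0594


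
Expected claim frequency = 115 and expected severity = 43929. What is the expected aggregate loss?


E[S] = E[N] * E[X]
= 115 * 43929
= 5.0518e+06


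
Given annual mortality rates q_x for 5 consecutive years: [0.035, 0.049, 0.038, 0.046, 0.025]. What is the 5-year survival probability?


p_k = 1 - q_k for each year
Survival = product of (1 - q_k)
= 0.965 * 0.951 * 0.962 * 0.954 * 0.975
= 0.8212


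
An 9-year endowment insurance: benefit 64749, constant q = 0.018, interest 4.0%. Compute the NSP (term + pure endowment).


Term component = 8105.5737
Pure endowment = 9_p_x * v^9 * benefit = 0.849187 * 0.702587 * 64749 = 38631.0402
NSP = 46736.6139


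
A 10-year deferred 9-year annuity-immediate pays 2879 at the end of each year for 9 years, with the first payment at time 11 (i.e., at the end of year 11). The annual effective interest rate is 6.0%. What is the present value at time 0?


PV at time 10 of the 9-year annuity-immediate:
a_n = 2879 * (1-(1+0.06)^(-9))/0.06 = 19582.0721
Discount back 10 years to time 0:
PV = 19582.0721 * (1+0.06)^(-10)
= 19582.0721 * 0.558395
= 10934.5268


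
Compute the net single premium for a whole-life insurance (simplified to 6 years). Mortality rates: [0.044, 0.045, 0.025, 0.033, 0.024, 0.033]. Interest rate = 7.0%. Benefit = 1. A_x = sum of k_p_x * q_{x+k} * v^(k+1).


v = 0.934579
Year 0: k_p_x=1.0, q=0.044, term=0.041121
Year 1: k_p_x=0.956, q=0.045, term=0.037575
Year 2: k_p_x=0.91298, q=0.025, term=0.018632
Year 3: k_p_x=0.890155, q=0.033, term=0.02241
Year 4: k_p_x=0.86078, q=0.024, term=0.014729
Year 5: k_p_x=0.840122, q=0.033, term=0.018474
A_x = 0.1529


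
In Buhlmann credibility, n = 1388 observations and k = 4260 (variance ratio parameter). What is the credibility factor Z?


Z = n / (n + k)
= 1388 / (1388 + 4260)
= 1388 / 5648
= 0.2458


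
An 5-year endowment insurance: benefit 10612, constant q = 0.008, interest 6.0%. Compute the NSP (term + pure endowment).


Term component = 352.2656
Pure endowment = 5_p_x * v^5 * benefit = 0.960635 * 0.747258 * 10612 = 7617.7423
NSP = 7970.0079


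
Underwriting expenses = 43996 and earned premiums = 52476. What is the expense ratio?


Expense ratio = expenses / premiums
= 43996 / 52476
= 0.8384


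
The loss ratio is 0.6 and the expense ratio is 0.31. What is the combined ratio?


Combined ratio = loss ratio + expense ratio
= 0.6 + 0.31
= 0.91


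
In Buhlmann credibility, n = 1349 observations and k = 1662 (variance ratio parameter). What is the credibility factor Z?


Z = n / (n + k)
= 1349 / (1349 + 1662)
= 1349 / 3011
= 0.448


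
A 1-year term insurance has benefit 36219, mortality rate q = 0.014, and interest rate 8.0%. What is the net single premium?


NSP = benefit * q * v
v = 1/(1+i) = 0.925926
NSP = 36219 * 0.014 * 0.925926
= 469.5056


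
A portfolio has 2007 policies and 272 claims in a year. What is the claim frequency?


frequency = claims / policies
= 272 / 2007
= 0.1355


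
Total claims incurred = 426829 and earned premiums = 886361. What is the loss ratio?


Loss ratio = claims / premiums
= 426829 / 886361
= 0.4816


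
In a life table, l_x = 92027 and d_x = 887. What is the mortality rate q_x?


q_x = d_x / l_x
= 887 / 92027
= 0.0096


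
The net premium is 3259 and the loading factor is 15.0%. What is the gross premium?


Gross = net * (1 + loading)
= 3259 * (1 + 0.15)
= 3259 * 1.15
= 3747.85


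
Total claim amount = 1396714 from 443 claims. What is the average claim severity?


severity = total / number
= 1396714 / 443
= 3152.8533


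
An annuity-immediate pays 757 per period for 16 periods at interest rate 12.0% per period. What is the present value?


PV = PMT * (1 - (1+i)^(-n)) / i
= 757 * (1 - (1+0.12)^(-16)) / 0.12
= 757 * (1 - 0.163122) / 0.12
= 757 * 6.973986
= 5279.3075


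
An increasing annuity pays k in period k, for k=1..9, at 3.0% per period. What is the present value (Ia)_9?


(Ia)_n = sum_{k=1}^{n} k * v^k, v = 1/(1+i)
v = 0.970874
Sum computed term by term:
(Ia)_9 = 37.3981


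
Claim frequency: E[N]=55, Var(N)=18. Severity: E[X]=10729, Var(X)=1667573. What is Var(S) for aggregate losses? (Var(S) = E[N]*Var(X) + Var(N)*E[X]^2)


Var(S) = E[N]*Var(X) + Var(N)*E[X]^2
= 55*1667573 + 18*10729^2
= 91716515 + 2072005938
= 2.1637e+09


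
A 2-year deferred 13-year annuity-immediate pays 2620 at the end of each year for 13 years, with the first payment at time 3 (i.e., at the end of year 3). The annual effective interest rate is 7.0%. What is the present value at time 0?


PV at time 2 of the 13-year annuity-immediate:
a_n = 2620 * (1-(1+0.07)^(-13))/0.07 = 21897.045
Discount back 2 years to time 0:
PV = 21897.045 * (1+0.07)^(-2)
= 21897.045 * 0.873439
= 19125.7271


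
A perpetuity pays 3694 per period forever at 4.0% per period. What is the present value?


PV = PMT / i
= 3694 / 0.04
= 92350.0


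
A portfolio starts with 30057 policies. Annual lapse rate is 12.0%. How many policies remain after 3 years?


remaining = initial * (1 - lapse)^years
= 30057 * (1 - 0.12)^3
= 30057 * 0.681472
= 20483.0039


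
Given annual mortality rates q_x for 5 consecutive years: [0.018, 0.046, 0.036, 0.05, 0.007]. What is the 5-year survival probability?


p_k = 1 - q_k for each year
Survival = product of (1 - q_k)
= 0.982 * 0.954 * 0.964 * 0.95 * 0.993
= 0.8519


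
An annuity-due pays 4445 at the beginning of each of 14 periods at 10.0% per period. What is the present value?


PV_due = PMT * (1-(1+i)^(-n))/i * (1+i)
PV_immediate = 32744.9257
PV_due = 32744.9257 * 1.1
= 36019.4183


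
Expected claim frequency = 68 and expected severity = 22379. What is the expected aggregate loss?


E[S] = E[N] * E[X]
= 68 * 22379
= 1.5218e+06


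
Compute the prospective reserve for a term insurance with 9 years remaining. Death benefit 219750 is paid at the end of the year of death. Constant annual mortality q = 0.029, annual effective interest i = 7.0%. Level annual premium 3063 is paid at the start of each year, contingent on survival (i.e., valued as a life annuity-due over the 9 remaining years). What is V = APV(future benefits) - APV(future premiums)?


v = 1/(1+i) = 0.934579
APV(future benefits) per unit = sum_{k=0}^{8} k_p_x * q * v^(k+1) = 0.17067
APV(future benefits) = 219750 * 0.17067 = 37504.7329
Life annuity-due factor ä_{x:9} = sum_{k=0}^{8} k_p_x * v^k = 6.297135
APV(future premiums) = 3063 * 6.297135 = 19288.1231
V = 37504.7329 - 19288.1231
= 18216.6098


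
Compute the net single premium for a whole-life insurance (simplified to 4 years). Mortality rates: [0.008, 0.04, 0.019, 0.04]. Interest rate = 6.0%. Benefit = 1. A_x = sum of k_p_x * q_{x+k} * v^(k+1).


v = 0.943396
Year 0: k_p_x=1.0, q=0.008, term=0.007547
Year 1: k_p_x=0.992, q=0.04, term=0.035315
Year 2: k_p_x=0.95232, q=0.019, term=0.015192
Year 3: k_p_x=0.934226, q=0.04, term=0.0296
A_x = 0.0877


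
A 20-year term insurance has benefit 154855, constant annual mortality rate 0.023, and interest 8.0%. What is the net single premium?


NSP = benefit * sum_{k=0}^{n-1} k_p_x * q * v^(k+1)
With constant q=0.023, v=0.925926
Sum = 0.193219
NSP = 154855 * 0.193219
= 29920.923


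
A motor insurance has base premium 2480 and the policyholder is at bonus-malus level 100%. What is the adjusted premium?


adjusted = base * BM_level / 100
= 2480 * 100 / 100
= 2480 * 1.0
= 2480.0


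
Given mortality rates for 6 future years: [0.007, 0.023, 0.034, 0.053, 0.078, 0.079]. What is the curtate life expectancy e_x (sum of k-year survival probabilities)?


e_x = sum_{k=1}^{n} k_p_x
k_p_x values:
  1_p_x = 0.993
  2_p_x = 0.970161
  3_p_x = 0.937176
  4_p_x = 0.887505
  5_p_x = 0.81828
  6_p_x = 0.753636
e_x = 5.3598


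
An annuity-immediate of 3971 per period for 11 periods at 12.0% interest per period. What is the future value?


FV = PMT * ((1+i)^n - 1) / i
= 3971 * ((1.12)^11 - 1) / 0.12
= 3971 * (3.47855 - 1) / 0.12
= 82019.3502


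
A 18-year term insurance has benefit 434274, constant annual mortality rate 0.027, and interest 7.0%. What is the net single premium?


NSP = benefit * sum_{k=0}^{n-1} k_p_x * q * v^(k+1)
With constant q=0.027, v=0.934579
Sum = 0.228033
NSP = 434274 * 0.228033
= 99029.0059


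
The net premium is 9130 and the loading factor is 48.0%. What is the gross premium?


Gross = net * (1 + loading)
= 9130 * (1 + 0.48)
= 9130 * 1.48
= 13512.4


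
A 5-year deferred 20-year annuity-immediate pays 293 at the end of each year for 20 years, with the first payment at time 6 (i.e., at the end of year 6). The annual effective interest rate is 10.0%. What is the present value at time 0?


PV at time 5 of the 20-year annuity-immediate:
a_n = 293 * (1-(1+0.1)^(-20))/0.1 = 2494.4742
Discount back 5 years to time 0:
PV = 2494.4742 * (1+0.1)^(-5)
= 2494.4742 * 0.620921
= 1548.8722


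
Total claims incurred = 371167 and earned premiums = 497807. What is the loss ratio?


Loss ratio = claims / premiums
= 371167 / 497807
= 0.7456


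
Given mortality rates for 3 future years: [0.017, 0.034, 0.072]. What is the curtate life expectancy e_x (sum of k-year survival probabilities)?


e_x = sum_{k=1}^{n} k_p_x
k_p_x values:
  1_p_x = 0.983
  2_p_x = 0.949578
  3_p_x = 0.881208
e_x = 2.8138


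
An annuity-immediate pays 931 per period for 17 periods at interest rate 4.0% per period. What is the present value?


PV = PMT * (1 - (1+i)^(-n)) / i
= 931 * (1 - (1+0.04)^(-17)) / 0.04
= 931 * (1 - 0.513373) / 0.04
= 931 * 12.165669
= 11326.2377


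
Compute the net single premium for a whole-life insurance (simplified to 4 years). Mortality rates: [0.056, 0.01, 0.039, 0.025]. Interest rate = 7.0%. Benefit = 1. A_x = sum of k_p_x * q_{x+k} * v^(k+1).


v = 0.934579
Year 0: k_p_x=1.0, q=0.056, term=0.052336
Year 1: k_p_x=0.944, q=0.01, term=0.008245
Year 2: k_p_x=0.93456, q=0.039, term=0.029752
Year 3: k_p_x=0.898112, q=0.025, term=0.017129
A_x = 0.1075


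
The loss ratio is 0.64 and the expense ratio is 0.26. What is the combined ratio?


Combined ratio = loss ratio + expense ratio
= 0.64 + 0.26
= 0.9


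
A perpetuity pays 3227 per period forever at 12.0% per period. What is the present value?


PV = PMT / i
= 3227 / 0.12
= 26891.6667


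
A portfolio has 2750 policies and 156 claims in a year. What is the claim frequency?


frequency = claims / policies
= 156 / 2750
= 0.0567


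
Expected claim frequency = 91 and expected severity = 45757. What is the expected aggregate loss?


E[S] = E[N] * E[X]
= 91 * 45757
= 4.1639e+06


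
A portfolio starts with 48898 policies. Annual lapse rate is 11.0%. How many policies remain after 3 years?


remaining = initial * (1 - lapse)^years
= 48898 * (1 - 0.11)^3
= 48898 * 0.704969
= 34471.5742


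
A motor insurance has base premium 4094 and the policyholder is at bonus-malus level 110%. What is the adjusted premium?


adjusted = base * BM_level / 100
= 4094 * 110 / 100
= 4094 * 1.1
= 4503.4


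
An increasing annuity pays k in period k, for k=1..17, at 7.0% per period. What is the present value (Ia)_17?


(Ia)_n = sum_{k=1}^{n} k * v^k, v = 1/(1+i)
v = 0.934579
Sum computed term by term:
(Ia)_17 = 72.3555


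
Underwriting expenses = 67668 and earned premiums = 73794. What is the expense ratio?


Expense ratio = expenses / premiums
= 67668 / 73794
= 0.917


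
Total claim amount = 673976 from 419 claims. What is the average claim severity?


severity = total / number
= 673976 / 419
= 1608.5346


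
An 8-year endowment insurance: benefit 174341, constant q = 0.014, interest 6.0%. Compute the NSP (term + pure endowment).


Term component = 14496.5259
Pure endowment = 8_p_x * v^8 * benefit = 0.893337 * 0.627412 * 174341 = 97716.5061
NSP = 112213.032


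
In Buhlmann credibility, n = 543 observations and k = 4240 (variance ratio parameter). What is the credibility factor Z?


Z = n / (n + k)
= 543 / (543 + 4240)
= 543 / 4783
= 0.1135
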